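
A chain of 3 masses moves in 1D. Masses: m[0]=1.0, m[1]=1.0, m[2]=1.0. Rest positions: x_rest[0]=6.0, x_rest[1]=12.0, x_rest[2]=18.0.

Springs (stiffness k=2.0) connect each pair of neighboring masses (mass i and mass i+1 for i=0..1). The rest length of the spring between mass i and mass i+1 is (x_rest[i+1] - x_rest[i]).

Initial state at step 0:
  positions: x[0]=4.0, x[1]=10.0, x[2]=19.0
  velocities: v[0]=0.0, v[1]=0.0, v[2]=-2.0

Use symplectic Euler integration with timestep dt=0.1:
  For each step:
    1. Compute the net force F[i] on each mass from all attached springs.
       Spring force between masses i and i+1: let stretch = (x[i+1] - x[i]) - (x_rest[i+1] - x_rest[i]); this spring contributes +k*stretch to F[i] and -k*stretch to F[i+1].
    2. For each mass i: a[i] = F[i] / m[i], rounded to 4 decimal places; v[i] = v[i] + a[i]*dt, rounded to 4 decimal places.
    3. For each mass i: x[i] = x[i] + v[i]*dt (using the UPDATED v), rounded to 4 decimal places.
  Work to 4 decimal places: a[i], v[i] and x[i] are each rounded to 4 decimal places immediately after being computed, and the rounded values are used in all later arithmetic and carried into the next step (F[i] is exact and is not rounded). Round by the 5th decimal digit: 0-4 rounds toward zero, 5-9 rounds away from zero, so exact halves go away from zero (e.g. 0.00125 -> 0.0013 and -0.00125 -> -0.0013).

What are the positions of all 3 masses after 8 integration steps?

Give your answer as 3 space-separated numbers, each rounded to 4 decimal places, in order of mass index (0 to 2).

Answer: 4.1924 11.2175 15.9901

Derivation:
Step 0: x=[4.0000 10.0000 19.0000] v=[0.0000 0.0000 -2.0000]
Step 1: x=[4.0000 10.0600 18.7400] v=[0.0000 0.6000 -2.6000]
Step 2: x=[4.0012 10.1724 18.4264] v=[0.0120 1.1240 -3.1360]
Step 3: x=[4.0058 10.3265 18.0677] v=[0.0462 1.5406 -3.5868]
Step 4: x=[4.0168 10.5090 17.6742] v=[0.1103 1.8247 -3.9350]
Step 5: x=[4.0377 10.7049 17.2574] v=[0.2087 1.9593 -4.1680]
Step 6: x=[4.0719 10.8985 16.8296] v=[0.3421 1.9364 -4.2785]
Step 7: x=[4.1226 11.0742 16.4031] v=[0.5074 1.7573 -4.2647]
Step 8: x=[4.1924 11.2175 15.9901] v=[0.6977 1.4328 -4.1305]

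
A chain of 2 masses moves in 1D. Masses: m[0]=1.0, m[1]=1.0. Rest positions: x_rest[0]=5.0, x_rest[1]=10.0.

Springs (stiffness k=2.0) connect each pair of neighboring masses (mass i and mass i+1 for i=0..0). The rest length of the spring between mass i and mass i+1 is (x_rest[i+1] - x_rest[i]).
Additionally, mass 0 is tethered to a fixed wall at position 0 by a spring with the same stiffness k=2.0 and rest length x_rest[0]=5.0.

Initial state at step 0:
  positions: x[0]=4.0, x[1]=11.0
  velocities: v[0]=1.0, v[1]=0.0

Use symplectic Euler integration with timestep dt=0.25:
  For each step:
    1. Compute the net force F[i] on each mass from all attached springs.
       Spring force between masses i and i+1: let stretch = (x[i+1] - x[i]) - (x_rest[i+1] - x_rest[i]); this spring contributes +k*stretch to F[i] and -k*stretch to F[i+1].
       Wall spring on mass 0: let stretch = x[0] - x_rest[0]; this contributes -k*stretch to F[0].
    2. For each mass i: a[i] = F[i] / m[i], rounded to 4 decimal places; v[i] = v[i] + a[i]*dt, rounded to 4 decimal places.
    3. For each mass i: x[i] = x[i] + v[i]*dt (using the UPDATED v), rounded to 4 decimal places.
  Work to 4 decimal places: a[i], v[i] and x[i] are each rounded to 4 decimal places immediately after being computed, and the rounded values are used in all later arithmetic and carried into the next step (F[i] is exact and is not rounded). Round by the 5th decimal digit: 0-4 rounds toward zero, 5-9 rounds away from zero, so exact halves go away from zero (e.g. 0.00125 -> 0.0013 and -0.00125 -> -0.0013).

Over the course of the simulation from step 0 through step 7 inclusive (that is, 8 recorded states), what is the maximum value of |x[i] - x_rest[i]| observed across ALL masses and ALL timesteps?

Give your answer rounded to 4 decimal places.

Step 0: x=[4.0000 11.0000] v=[1.0000 0.0000]
Step 1: x=[4.6250 10.7500] v=[2.5000 -1.0000]
Step 2: x=[5.4375 10.3594] v=[3.2500 -1.5625]
Step 3: x=[6.1856 9.9785] v=[2.9922 -1.5235]
Step 4: x=[6.6346 9.7485] v=[1.7959 -0.9200]
Step 5: x=[6.6435 9.7543] v=[0.0356 0.0231]
Step 6: x=[6.2108 9.9962] v=[-1.7308 0.9677]
Step 7: x=[5.4749 10.3900] v=[-2.9435 1.5750]
Max displacement = 1.6435

Answer: 1.6435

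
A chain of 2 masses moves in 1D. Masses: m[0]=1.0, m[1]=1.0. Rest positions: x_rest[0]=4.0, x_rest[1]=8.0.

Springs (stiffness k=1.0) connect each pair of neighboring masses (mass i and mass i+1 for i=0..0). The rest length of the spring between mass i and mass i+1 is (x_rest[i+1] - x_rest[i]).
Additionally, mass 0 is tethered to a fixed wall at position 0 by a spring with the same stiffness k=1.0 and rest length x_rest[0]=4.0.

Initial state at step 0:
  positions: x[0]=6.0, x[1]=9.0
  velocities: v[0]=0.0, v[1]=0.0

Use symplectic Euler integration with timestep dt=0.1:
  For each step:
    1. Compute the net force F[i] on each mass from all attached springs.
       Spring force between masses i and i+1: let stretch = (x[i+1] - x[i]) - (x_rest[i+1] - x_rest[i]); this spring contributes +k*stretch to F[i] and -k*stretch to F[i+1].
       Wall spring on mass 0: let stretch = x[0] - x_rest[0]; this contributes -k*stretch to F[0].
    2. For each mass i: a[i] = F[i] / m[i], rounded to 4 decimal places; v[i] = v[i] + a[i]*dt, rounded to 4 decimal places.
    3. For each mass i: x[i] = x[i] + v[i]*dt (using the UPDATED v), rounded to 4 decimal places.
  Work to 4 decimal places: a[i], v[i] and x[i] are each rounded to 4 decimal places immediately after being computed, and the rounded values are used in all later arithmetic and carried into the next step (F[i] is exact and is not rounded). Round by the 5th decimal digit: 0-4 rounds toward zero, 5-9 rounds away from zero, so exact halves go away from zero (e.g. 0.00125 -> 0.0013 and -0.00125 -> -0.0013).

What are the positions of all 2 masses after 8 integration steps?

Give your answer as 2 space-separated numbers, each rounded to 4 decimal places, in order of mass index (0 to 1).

Step 0: x=[6.0000 9.0000] v=[0.0000 0.0000]
Step 1: x=[5.9700 9.0100] v=[-0.3000 0.1000]
Step 2: x=[5.9107 9.0296] v=[-0.5930 0.1960]
Step 3: x=[5.8235 9.0580] v=[-0.8722 0.2841]
Step 4: x=[5.7104 9.0941] v=[-1.1311 0.3607]
Step 5: x=[5.5740 9.1363] v=[-1.3638 0.4223]
Step 6: x=[5.4175 9.1829] v=[-1.5650 0.4661]
Step 7: x=[5.2445 9.2319] v=[-1.7302 0.4896]
Step 8: x=[5.0589 9.2810] v=[-1.8559 0.4909]

Answer: 5.0589 9.2810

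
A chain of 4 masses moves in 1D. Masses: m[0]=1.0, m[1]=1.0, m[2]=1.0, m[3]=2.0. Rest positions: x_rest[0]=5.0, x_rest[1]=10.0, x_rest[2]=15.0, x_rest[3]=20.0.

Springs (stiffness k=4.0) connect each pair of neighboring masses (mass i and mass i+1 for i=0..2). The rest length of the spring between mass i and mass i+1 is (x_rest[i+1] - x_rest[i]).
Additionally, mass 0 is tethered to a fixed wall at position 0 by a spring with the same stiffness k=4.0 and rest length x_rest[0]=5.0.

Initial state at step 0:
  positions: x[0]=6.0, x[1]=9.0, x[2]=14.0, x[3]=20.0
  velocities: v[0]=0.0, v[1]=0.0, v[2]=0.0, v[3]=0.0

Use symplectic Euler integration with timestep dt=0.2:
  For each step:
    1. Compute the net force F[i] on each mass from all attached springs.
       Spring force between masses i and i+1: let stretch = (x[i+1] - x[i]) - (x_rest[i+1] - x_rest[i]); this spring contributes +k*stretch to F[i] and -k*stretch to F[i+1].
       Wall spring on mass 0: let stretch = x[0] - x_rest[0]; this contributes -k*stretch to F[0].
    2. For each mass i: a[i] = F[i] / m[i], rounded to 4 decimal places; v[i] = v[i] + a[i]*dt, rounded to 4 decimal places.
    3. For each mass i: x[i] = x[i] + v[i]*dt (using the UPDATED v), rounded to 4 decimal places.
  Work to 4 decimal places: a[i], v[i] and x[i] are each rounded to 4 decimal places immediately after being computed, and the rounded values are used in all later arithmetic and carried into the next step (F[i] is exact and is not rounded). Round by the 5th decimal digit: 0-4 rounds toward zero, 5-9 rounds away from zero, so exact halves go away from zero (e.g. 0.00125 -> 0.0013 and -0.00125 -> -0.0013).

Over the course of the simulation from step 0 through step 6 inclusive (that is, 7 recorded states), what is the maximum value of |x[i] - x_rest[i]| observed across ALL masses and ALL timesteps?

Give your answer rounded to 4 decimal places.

Answer: 1.3172

Derivation:
Step 0: x=[6.0000 9.0000 14.0000 20.0000] v=[0.0000 0.0000 0.0000 0.0000]
Step 1: x=[5.5200 9.3200 14.1600 19.9200] v=[-2.4000 1.6000 0.8000 -0.4000]
Step 2: x=[4.7648 9.8064 14.4672 19.7792] v=[-3.7760 2.4320 1.5360 -0.7040]
Step 3: x=[4.0539 10.2319 14.8786 19.6134] v=[-3.5546 2.1274 2.0570 -0.8288]
Step 4: x=[3.6828 10.4124 15.3041 19.4689] v=[-1.8553 0.9024 2.1275 -0.7227]
Step 5: x=[3.7992 10.2988 15.6133 19.3912] v=[0.5821 -0.5679 1.5460 -0.3886]
Step 6: x=[4.3477 9.9956 15.6766 19.4112] v=[2.7424 -1.5160 0.3167 0.1002]
Max displacement = 1.3172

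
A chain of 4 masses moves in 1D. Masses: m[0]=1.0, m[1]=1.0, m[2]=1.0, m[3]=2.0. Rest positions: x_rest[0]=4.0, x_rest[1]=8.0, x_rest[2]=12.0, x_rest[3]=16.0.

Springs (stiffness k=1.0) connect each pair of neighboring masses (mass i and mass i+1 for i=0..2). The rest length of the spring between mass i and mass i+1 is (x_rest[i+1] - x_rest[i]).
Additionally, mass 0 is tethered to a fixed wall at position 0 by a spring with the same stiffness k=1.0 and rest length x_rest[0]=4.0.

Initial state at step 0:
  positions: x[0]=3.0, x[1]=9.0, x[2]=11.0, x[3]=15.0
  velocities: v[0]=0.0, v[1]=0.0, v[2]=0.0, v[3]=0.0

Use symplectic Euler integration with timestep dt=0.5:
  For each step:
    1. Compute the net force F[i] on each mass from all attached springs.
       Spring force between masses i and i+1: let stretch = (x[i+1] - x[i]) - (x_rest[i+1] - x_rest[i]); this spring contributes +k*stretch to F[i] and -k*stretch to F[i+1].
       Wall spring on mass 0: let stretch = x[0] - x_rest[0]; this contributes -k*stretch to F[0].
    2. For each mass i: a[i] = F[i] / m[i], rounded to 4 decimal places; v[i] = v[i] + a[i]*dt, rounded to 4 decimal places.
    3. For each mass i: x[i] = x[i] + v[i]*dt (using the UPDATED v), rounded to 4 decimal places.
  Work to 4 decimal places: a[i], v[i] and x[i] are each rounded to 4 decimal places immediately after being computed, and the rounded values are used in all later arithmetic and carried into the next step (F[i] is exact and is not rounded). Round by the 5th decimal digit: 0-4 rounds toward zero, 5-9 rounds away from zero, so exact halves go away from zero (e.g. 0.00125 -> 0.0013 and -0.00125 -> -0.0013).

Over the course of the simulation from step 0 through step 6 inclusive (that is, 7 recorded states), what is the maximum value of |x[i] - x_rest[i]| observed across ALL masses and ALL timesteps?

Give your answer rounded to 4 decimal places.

Answer: 1.6250

Derivation:
Step 0: x=[3.0000 9.0000 11.0000 15.0000] v=[0.0000 0.0000 0.0000 0.0000]
Step 1: x=[3.7500 8.0000 11.5000 15.0000] v=[1.5000 -2.0000 1.0000 0.0000]
Step 2: x=[4.6250 6.8125 12.0000 15.0625] v=[1.7500 -2.3750 1.0000 0.1250]
Step 3: x=[4.8907 6.3750 11.9688 15.2422] v=[0.5313 -0.8750 -0.0625 0.3594]
Step 4: x=[4.3048 6.9649 11.3575 15.5128] v=[-1.1719 1.1798 -1.2227 0.5411]
Step 5: x=[3.3077 7.9880 10.6868 15.7640] v=[-1.9943 2.0461 -1.3414 0.5023]
Step 6: x=[2.6537 8.5157 10.6107 15.8805] v=[-1.3080 1.0554 -0.1522 0.2330]
Max displacement = 1.6250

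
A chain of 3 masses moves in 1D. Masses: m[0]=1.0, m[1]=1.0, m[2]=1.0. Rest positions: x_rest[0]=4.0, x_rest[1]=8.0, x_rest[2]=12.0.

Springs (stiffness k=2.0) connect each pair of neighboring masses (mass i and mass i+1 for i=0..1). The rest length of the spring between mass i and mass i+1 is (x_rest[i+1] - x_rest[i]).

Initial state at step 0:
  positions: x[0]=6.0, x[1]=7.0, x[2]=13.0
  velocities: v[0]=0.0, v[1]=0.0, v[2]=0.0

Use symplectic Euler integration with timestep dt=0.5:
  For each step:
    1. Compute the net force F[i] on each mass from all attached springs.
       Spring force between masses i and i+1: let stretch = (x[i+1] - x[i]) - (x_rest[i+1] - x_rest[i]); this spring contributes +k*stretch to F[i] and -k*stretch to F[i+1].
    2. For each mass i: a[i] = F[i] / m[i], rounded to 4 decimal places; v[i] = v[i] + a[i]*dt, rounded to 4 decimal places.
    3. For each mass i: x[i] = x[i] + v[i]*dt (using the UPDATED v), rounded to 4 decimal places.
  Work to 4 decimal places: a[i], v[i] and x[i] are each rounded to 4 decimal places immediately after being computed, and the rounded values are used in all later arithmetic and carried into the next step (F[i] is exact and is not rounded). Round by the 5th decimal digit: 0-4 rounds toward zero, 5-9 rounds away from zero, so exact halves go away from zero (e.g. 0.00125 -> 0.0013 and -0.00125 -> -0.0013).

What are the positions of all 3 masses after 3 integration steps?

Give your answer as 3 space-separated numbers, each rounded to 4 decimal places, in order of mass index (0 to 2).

Answer: 4.1250 8.8750 13.0000

Derivation:
Step 0: x=[6.0000 7.0000 13.0000] v=[0.0000 0.0000 0.0000]
Step 1: x=[4.5000 9.5000 12.0000] v=[-3.0000 5.0000 -2.0000]
Step 2: x=[3.5000 10.7500 11.7500] v=[-2.0000 2.5000 -0.5000]
Step 3: x=[4.1250 8.8750 13.0000] v=[1.2500 -3.7500 2.5000]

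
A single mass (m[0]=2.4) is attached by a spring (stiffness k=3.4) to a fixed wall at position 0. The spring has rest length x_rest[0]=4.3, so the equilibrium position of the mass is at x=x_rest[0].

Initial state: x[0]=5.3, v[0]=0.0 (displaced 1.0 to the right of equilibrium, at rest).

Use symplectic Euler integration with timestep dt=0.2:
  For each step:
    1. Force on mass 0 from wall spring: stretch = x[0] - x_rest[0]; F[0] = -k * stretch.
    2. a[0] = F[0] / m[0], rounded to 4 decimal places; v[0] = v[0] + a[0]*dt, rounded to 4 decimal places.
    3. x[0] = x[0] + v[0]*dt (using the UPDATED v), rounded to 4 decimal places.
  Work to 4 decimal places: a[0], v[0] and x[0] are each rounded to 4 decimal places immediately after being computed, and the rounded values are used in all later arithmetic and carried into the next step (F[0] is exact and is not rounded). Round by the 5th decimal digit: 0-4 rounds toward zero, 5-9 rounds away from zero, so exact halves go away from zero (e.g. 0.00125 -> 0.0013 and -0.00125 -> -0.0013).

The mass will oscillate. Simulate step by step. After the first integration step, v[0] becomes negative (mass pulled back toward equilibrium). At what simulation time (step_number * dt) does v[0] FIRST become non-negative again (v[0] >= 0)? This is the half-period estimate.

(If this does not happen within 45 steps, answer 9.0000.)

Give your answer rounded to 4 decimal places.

Step 0: x=[5.3000] v=[0.0000]
Step 1: x=[5.2433] v=[-0.2833]
Step 2: x=[5.1332] v=[-0.5506]
Step 3: x=[4.9759] v=[-0.7867]
Step 4: x=[4.7803] v=[-0.9782]
Step 5: x=[4.5574] v=[-1.1143]
Step 6: x=[4.3200] v=[-1.1872]
Step 7: x=[4.0814] v=[-1.1929]
Step 8: x=[3.8552] v=[-1.1310]
Step 9: x=[3.6542] v=[-1.0050]
Step 10: x=[3.4898] v=[-0.8220]
Step 11: x=[3.3713] v=[-0.5924]
Step 12: x=[3.3054] v=[-0.3293]
Step 13: x=[3.2959] v=[-0.0475]
Step 14: x=[3.3433] v=[0.2370]
First v>=0 after going negative at step 14, time=2.8000

Answer: 2.8000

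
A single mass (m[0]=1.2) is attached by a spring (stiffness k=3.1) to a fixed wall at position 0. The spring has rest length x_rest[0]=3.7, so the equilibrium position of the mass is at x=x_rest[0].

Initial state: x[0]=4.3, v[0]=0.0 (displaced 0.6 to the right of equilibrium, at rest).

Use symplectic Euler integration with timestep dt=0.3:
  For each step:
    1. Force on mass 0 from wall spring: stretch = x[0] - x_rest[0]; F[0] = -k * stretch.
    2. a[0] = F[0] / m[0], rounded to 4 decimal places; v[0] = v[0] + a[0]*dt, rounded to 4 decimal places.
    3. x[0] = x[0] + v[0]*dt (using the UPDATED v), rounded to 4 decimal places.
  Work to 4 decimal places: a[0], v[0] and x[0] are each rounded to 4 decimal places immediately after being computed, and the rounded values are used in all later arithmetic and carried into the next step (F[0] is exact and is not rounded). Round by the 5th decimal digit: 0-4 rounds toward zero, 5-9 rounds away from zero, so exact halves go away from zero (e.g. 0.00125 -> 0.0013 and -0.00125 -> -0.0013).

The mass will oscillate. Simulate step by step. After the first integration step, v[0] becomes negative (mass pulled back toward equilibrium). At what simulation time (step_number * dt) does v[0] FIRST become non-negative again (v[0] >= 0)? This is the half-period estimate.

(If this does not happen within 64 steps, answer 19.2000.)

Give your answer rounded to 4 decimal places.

Answer: 2.1000

Derivation:
Step 0: x=[4.3000] v=[0.0000]
Step 1: x=[4.1605] v=[-0.4650]
Step 2: x=[3.9139] v=[-0.8219]
Step 3: x=[3.6176] v=[-0.9877]
Step 4: x=[3.3405] v=[-0.9238]
Step 5: x=[3.1469] v=[-0.6452]
Step 6: x=[3.0819] v=[-0.2166]
Step 7: x=[3.1606] v=[0.2624]
First v>=0 after going negative at step 7, time=2.1000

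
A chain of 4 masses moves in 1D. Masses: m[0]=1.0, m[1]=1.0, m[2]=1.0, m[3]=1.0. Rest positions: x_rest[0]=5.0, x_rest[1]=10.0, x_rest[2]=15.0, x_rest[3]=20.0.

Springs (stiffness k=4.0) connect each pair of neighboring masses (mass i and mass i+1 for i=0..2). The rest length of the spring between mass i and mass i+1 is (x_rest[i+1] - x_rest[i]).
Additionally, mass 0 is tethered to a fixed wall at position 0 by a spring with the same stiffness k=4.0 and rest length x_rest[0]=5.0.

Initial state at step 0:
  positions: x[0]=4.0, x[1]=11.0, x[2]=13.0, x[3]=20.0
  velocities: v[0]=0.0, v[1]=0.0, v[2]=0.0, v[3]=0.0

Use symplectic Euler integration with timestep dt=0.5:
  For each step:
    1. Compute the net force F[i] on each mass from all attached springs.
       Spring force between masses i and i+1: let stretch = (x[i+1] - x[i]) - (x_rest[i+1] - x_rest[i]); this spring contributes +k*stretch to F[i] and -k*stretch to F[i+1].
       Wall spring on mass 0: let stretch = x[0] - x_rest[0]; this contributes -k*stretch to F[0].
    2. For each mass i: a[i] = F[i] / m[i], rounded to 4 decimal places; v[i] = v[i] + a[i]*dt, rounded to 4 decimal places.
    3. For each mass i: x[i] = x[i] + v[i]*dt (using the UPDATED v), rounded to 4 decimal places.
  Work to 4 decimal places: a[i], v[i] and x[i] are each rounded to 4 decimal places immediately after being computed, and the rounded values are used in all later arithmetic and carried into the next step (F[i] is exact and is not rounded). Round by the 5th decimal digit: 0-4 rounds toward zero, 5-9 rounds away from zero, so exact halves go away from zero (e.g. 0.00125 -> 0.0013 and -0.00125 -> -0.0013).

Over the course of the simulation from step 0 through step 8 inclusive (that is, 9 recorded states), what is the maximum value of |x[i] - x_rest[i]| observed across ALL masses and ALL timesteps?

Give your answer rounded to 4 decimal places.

Step 0: x=[4.0000 11.0000 13.0000 20.0000] v=[0.0000 0.0000 0.0000 0.0000]
Step 1: x=[7.0000 6.0000 18.0000 18.0000] v=[6.0000 -10.0000 10.0000 -4.0000]
Step 2: x=[2.0000 14.0000 11.0000 21.0000] v=[-10.0000 16.0000 -14.0000 6.0000]
Step 3: x=[7.0000 7.0000 17.0000 19.0000] v=[10.0000 -14.0000 12.0000 -4.0000]
Step 4: x=[5.0000 10.0000 15.0000 20.0000] v=[-4.0000 6.0000 -4.0000 2.0000]
Step 5: x=[3.0000 13.0000 13.0000 21.0000] v=[-4.0000 6.0000 -4.0000 2.0000]
Step 6: x=[8.0000 6.0000 19.0000 19.0000] v=[10.0000 -14.0000 12.0000 -4.0000]
Step 7: x=[3.0000 14.0000 12.0000 22.0000] v=[-10.0000 16.0000 -14.0000 6.0000]
Step 8: x=[6.0000 9.0000 17.0000 20.0000] v=[6.0000 -10.0000 10.0000 -4.0000]
Max displacement = 4.0000

Answer: 4.0000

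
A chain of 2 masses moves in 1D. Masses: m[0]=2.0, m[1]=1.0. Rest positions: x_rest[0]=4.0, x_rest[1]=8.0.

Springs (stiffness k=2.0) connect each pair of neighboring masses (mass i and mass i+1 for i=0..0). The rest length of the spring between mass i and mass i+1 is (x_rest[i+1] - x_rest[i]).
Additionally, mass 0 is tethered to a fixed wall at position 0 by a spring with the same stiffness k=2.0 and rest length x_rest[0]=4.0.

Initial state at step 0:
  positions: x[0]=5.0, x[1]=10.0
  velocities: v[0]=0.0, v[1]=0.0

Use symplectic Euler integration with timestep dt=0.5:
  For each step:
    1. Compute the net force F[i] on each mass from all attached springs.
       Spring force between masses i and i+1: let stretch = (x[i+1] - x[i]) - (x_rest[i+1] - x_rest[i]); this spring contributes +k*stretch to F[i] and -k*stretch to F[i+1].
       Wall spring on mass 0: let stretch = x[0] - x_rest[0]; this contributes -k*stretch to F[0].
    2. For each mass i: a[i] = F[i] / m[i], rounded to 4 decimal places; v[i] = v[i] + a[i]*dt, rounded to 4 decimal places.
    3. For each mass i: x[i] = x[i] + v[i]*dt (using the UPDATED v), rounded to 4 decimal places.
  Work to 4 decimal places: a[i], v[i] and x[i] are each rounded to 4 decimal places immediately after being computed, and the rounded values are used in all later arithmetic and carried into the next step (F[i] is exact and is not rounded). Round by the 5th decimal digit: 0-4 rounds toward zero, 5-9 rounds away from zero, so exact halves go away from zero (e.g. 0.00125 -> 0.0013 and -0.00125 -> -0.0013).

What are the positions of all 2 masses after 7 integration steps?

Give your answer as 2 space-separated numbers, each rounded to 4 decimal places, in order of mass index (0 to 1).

Step 0: x=[5.0000 10.0000] v=[0.0000 0.0000]
Step 1: x=[5.0000 9.5000] v=[0.0000 -1.0000]
Step 2: x=[4.8750 8.7500] v=[-0.2500 -1.5000]
Step 3: x=[4.5000 8.0625] v=[-0.7500 -1.3750]
Step 4: x=[3.8906 7.5938] v=[-1.2188 -0.9375]
Step 5: x=[3.2344 7.2735] v=[-1.3125 -0.6407]
Step 6: x=[2.7793 6.9336] v=[-0.9102 -0.6798]
Step 7: x=[2.6680 6.5166] v=[-0.2227 -0.8341]

Answer: 2.6680 6.5166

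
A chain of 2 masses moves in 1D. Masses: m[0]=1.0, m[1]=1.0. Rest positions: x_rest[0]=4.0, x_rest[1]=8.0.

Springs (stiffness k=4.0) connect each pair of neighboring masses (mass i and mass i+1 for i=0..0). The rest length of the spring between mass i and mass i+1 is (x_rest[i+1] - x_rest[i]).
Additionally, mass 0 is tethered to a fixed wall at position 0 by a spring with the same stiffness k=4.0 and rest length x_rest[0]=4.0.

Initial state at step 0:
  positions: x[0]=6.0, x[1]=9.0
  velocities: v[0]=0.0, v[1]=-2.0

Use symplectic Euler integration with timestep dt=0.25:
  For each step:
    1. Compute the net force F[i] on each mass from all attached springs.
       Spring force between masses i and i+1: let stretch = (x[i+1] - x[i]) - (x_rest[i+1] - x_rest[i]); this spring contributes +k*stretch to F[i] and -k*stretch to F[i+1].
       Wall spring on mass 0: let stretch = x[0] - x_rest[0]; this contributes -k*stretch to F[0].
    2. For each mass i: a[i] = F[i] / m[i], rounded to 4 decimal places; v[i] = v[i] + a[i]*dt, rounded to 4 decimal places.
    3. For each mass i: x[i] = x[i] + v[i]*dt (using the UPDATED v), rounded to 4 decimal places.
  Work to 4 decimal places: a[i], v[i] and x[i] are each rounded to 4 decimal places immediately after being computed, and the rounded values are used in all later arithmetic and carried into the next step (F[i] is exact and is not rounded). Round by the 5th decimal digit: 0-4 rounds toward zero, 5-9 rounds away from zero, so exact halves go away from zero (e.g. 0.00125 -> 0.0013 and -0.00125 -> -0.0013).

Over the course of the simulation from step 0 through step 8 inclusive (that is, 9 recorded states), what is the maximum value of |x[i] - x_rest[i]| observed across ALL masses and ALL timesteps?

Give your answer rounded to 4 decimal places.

Answer: 2.7017

Derivation:
Step 0: x=[6.0000 9.0000] v=[0.0000 -2.0000]
Step 1: x=[5.2500 8.7500] v=[-3.0000 -1.0000]
Step 2: x=[4.0625 8.6250] v=[-4.7500 -0.5000]
Step 3: x=[3.0000 8.3594] v=[-4.2500 -1.0625]
Step 4: x=[2.5274 7.7539] v=[-1.8906 -2.4219]
Step 5: x=[2.7295 6.8418] v=[0.8085 -3.6484]
Step 6: x=[3.2773 5.9016] v=[2.1913 -3.7607]
Step 7: x=[3.6619 5.3054] v=[1.5383 -2.3850]
Step 8: x=[3.5419 5.2983] v=[-0.4801 -0.0285]
Max displacement = 2.7017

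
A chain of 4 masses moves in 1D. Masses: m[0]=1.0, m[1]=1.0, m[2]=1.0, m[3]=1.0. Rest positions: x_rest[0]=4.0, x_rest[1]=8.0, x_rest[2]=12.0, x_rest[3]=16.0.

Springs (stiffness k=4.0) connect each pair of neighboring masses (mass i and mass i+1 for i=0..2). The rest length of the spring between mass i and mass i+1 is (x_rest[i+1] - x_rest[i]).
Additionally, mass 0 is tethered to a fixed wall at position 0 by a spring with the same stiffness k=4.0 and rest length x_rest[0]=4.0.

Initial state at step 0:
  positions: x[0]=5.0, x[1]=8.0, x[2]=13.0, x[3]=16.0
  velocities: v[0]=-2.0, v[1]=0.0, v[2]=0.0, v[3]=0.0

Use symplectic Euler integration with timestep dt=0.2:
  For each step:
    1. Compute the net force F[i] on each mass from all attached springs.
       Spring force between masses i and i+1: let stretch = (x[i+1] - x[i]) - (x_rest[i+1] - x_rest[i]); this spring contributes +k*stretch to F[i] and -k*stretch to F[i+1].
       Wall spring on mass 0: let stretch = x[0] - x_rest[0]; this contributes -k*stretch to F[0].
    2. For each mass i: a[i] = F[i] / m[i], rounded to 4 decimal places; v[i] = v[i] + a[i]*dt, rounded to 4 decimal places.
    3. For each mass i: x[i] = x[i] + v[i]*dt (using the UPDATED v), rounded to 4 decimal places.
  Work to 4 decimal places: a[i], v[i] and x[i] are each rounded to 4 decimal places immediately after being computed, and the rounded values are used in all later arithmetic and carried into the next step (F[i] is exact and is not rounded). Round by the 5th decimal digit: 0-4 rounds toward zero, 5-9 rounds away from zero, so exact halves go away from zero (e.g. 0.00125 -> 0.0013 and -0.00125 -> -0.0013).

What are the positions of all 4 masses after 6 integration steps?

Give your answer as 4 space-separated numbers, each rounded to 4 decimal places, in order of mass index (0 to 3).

Step 0: x=[5.0000 8.0000 13.0000 16.0000] v=[-2.0000 0.0000 0.0000 0.0000]
Step 1: x=[4.2800 8.3200 12.6800 16.1600] v=[-3.6000 1.6000 -1.6000 0.8000]
Step 2: x=[3.5216 8.6912 12.2192 16.4032] v=[-3.7920 1.8560 -2.3040 1.2160]
Step 3: x=[3.0269 8.7997 11.8634 16.6170] v=[-2.4736 0.5427 -1.7792 1.0688]
Step 4: x=[2.9715 8.4748 11.7779 16.7102] v=[-0.2769 -1.6246 -0.4273 0.4659]
Step 5: x=[3.3212 7.7978 11.9531 16.6542] v=[1.7485 -3.3848 0.8761 -0.2799]
Step 6: x=[3.8558 7.0694 12.2156 16.4860] v=[2.6728 -3.6418 1.3127 -0.8408]

Answer: 3.8558 7.0694 12.2156 16.4860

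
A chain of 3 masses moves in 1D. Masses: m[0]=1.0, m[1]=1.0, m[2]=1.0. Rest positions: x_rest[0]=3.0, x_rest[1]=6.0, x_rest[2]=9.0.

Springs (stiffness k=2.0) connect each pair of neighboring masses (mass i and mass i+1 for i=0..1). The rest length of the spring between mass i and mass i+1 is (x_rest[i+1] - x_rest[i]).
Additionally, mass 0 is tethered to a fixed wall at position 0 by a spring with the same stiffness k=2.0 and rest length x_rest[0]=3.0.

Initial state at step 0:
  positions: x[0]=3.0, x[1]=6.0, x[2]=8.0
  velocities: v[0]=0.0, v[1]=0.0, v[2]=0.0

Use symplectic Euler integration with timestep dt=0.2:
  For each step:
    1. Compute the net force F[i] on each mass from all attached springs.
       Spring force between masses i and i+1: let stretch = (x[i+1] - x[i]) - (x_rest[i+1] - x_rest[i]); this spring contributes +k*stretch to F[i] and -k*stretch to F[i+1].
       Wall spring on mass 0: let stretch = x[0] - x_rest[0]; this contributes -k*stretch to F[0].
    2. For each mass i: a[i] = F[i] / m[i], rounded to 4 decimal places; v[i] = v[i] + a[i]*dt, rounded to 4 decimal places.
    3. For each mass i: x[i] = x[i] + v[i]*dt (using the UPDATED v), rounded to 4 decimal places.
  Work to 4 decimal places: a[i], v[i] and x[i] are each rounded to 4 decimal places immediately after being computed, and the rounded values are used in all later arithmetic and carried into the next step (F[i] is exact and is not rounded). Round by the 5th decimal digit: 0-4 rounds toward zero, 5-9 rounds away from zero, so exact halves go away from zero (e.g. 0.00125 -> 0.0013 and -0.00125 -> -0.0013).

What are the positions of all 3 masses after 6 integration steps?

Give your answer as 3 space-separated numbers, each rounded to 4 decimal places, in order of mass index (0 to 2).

Step 0: x=[3.0000 6.0000 8.0000] v=[0.0000 0.0000 0.0000]
Step 1: x=[3.0000 5.9200 8.0800] v=[0.0000 -0.4000 0.4000]
Step 2: x=[2.9936 5.7792 8.2272] v=[-0.0320 -0.7040 0.7360]
Step 3: x=[2.9706 5.6114 8.4186] v=[-0.1152 -0.8390 0.9568]
Step 4: x=[2.9212 5.4569 8.6254] v=[-0.2471 -0.7724 1.0339]
Step 5: x=[2.8409 5.3530 8.8187] v=[-0.4013 -0.5193 0.9665]
Step 6: x=[2.7343 5.3254 8.9747] v=[-0.5328 -0.1379 0.7802]

Answer: 2.7343 5.3254 8.9747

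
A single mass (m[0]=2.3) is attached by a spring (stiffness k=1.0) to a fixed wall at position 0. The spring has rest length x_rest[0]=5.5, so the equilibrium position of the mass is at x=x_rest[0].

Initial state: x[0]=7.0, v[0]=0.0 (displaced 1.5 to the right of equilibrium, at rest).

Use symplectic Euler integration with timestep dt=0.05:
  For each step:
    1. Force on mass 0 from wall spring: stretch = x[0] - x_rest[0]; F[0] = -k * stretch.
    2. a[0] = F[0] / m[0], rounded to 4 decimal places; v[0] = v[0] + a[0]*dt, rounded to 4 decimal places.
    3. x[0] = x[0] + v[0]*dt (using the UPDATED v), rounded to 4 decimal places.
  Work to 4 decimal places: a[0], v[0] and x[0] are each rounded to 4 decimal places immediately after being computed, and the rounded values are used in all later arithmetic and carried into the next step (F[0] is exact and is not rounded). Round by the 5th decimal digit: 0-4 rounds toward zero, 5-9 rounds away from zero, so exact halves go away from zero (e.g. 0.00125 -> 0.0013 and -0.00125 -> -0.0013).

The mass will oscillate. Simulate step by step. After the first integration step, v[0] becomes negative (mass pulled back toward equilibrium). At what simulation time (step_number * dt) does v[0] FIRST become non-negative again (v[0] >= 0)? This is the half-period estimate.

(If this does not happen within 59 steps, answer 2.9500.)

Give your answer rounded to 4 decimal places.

Step 0: x=[7.0000] v=[0.0000]
Step 1: x=[6.9984] v=[-0.0326]
Step 2: x=[6.9951] v=[-0.0652]
Step 3: x=[6.9902] v=[-0.0977]
Step 4: x=[6.9837] v=[-0.1301]
Step 5: x=[6.9756] v=[-0.1624]
Step 6: x=[6.9659] v=[-0.1945]
Step 7: x=[6.9546] v=[-0.2264]
Step 8: x=[6.9417] v=[-0.2580]
Step 9: x=[6.9272] v=[-0.2893]
Step 10: x=[6.9112] v=[-0.3203]
Step 11: x=[6.8937] v=[-0.3510]
Step 12: x=[6.8746] v=[-0.3813]
Step 13: x=[6.8540] v=[-0.4112]
Step 14: x=[6.8320] v=[-0.4406]
Step 15: x=[6.8085] v=[-0.4696]
Step 16: x=[6.7836] v=[-0.4980]
Step 17: x=[6.7573] v=[-0.5259]
Step 18: x=[6.7296] v=[-0.5532]
Step 19: x=[6.7006] v=[-0.5799]
Step 20: x=[6.6703] v=[-0.6060]
Step 21: x=[6.6387] v=[-0.6314]
Step 22: x=[6.6059] v=[-0.6562]
Step 23: x=[6.5719] v=[-0.6802]
Step 24: x=[6.5367] v=[-0.7035]
Step 25: x=[6.5004] v=[-0.7260]
Step 26: x=[6.4630] v=[-0.7478]
Step 27: x=[6.4246] v=[-0.7687]
Step 28: x=[6.3852] v=[-0.7888]
Step 29: x=[6.3448] v=[-0.8080]
Step 30: x=[6.3035] v=[-0.8264]
Step 31: x=[6.2613] v=[-0.8439]
Step 32: x=[6.2183] v=[-0.8605]
Step 33: x=[6.1745] v=[-0.8761]
Step 34: x=[6.1300] v=[-0.8908]
Step 35: x=[6.0848] v=[-0.9045]
Step 36: x=[6.0389] v=[-0.9172]
Step 37: x=[5.9925] v=[-0.9289]
Step 38: x=[5.9455] v=[-0.9396]
Step 39: x=[5.8980] v=[-0.9493]
Step 40: x=[5.8501] v=[-0.9580]
Step 41: x=[5.8018] v=[-0.9656]
Step 42: x=[5.7532] v=[-0.9722]
Step 43: x=[5.7043] v=[-0.9777]
Step 44: x=[5.6552] v=[-0.9821]
Step 45: x=[5.6059] v=[-0.9855]
Step 46: x=[5.5565] v=[-0.9878]
Step 47: x=[5.5071] v=[-0.9890]
Step 48: x=[5.4576] v=[-0.9892]
Step 49: x=[5.4082] v=[-0.9883]
Step 50: x=[5.3589] v=[-0.9863]
Step 51: x=[5.3097] v=[-0.9832]
Step 52: x=[5.2607] v=[-0.9791]
Step 53: x=[5.2120] v=[-0.9739]
Step 54: x=[5.1636] v=[-0.9676]
Step 55: x=[5.1156] v=[-0.9603]
Step 56: x=[5.0680] v=[-0.9519]
Step 57: x=[5.0209] v=[-0.9425]
Step 58: x=[4.9743] v=[-0.9321]
Step 59: x=[4.9283] v=[-0.9207]
v[0] did not become non-negative within 59 steps; using fallback time=2.9500

Answer: 2.9500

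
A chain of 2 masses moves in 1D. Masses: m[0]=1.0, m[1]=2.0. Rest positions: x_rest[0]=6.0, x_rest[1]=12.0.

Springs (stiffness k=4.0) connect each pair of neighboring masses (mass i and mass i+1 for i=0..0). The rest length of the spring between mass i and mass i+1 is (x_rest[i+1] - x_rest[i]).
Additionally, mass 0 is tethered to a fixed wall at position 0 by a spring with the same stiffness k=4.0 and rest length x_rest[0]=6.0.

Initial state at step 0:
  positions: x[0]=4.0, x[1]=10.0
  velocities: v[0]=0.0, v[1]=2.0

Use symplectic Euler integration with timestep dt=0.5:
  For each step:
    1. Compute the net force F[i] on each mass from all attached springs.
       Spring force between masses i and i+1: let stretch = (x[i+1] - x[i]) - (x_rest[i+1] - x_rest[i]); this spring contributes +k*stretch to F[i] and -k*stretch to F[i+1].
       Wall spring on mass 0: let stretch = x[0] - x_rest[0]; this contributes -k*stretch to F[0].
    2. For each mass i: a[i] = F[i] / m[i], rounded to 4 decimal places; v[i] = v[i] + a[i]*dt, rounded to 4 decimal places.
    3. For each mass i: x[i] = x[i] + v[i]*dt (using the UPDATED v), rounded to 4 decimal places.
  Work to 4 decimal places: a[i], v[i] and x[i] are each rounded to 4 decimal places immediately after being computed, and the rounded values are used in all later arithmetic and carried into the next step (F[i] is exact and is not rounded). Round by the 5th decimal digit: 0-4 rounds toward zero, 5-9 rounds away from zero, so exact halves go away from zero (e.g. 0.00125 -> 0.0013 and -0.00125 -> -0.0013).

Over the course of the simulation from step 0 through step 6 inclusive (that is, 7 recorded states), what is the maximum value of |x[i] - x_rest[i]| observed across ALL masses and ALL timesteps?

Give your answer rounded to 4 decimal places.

Step 0: x=[4.0000 10.0000] v=[0.0000 2.0000]
Step 1: x=[6.0000 11.0000] v=[4.0000 2.0000]
Step 2: x=[7.0000 12.5000] v=[2.0000 3.0000]
Step 3: x=[6.5000 14.2500] v=[-1.0000 3.5000]
Step 4: x=[7.2500 15.1250] v=[1.5000 1.7500]
Step 5: x=[8.6250 15.0625] v=[2.7500 -0.1250]
Step 6: x=[7.8125 14.7813] v=[-1.6250 -0.5625]
Max displacement = 3.1250

Answer: 3.1250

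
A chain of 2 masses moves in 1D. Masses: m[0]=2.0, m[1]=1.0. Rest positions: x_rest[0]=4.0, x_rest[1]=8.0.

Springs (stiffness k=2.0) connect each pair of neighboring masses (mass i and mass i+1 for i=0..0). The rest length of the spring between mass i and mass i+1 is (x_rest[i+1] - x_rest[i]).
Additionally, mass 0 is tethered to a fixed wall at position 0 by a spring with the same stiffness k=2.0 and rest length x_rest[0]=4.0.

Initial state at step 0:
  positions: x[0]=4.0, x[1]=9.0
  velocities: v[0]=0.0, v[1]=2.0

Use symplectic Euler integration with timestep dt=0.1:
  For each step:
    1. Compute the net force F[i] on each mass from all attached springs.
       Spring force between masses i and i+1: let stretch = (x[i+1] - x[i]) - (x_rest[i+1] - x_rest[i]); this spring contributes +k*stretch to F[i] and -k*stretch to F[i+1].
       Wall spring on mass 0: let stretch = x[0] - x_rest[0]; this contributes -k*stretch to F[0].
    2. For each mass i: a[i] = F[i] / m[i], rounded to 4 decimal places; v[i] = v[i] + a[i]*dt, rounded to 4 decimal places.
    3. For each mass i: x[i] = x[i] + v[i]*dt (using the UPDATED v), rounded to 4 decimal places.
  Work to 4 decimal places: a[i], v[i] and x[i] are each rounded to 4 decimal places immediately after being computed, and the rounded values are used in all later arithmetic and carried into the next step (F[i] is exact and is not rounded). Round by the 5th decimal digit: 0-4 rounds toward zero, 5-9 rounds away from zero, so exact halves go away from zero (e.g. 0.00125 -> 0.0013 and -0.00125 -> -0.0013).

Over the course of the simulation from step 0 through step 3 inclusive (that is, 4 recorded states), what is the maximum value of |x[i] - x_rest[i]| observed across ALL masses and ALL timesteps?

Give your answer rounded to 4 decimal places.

Step 0: x=[4.0000 9.0000] v=[0.0000 2.0000]
Step 1: x=[4.0100 9.1800] v=[0.1000 1.8000]
Step 2: x=[4.0316 9.3366] v=[0.2160 1.5660]
Step 3: x=[4.0659 9.4671] v=[0.3433 1.3050]
Max displacement = 1.4671

Answer: 1.4671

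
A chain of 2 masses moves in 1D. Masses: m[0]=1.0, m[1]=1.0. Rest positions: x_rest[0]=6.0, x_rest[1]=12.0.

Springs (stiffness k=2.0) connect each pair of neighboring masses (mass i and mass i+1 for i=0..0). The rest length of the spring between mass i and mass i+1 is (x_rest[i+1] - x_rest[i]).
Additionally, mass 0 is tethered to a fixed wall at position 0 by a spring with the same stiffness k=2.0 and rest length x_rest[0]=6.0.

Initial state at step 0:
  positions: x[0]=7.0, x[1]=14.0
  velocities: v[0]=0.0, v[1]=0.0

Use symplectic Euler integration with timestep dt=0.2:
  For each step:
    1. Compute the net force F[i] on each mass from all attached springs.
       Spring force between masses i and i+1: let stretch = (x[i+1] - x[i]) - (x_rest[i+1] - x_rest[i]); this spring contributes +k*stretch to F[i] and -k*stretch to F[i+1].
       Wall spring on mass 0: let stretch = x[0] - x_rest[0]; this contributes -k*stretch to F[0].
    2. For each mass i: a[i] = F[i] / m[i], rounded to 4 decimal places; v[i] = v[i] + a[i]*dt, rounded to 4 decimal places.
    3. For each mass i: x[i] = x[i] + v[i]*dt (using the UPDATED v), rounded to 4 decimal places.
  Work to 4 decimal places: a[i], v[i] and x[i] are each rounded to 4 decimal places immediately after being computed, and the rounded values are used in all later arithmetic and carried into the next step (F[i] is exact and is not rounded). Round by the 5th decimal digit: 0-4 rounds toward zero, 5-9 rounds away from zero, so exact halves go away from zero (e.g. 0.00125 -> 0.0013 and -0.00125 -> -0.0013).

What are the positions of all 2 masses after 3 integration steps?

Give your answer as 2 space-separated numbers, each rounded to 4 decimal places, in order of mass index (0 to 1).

Step 0: x=[7.0000 14.0000] v=[0.0000 0.0000]
Step 1: x=[7.0000 13.9200] v=[0.0000 -0.4000]
Step 2: x=[6.9936 13.7664] v=[-0.0320 -0.7680]
Step 3: x=[6.9695 13.5510] v=[-0.1203 -1.0771]

Answer: 6.9695 13.5510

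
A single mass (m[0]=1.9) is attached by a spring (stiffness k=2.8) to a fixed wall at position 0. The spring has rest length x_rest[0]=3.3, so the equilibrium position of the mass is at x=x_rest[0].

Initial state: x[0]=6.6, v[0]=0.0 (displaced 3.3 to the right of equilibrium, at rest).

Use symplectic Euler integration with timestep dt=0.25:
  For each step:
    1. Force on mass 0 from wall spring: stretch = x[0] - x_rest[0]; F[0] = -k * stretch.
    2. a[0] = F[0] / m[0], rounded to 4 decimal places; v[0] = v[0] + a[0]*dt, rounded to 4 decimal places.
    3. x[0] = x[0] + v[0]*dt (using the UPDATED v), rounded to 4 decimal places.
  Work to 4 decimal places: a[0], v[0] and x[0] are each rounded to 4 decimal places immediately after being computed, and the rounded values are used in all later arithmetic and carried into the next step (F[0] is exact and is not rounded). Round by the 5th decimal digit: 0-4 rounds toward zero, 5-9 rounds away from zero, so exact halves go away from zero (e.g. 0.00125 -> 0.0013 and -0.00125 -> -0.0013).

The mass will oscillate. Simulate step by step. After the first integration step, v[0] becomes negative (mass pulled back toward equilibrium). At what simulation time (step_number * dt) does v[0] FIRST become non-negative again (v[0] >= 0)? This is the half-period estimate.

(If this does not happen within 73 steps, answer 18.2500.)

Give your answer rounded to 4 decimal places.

Step 0: x=[6.6000] v=[0.0000]
Step 1: x=[6.2961] v=[-1.2158]
Step 2: x=[5.7162] v=[-2.3196]
Step 3: x=[4.9138] v=[-3.2098]
Step 4: x=[3.9627] v=[-3.8044]
Step 5: x=[2.9506] v=[-4.0486]
Step 6: x=[1.9706] v=[-3.9199]
Step 7: x=[1.1131] v=[-3.4301]
Step 8: x=[0.4570] v=[-2.6244]
Step 9: x=[0.0628] v=[-1.5770]
Step 10: x=[-0.0333] v=[-0.3844]
Step 11: x=[0.1776] v=[0.8437]
First v>=0 after going negative at step 11, time=2.7500

Answer: 2.7500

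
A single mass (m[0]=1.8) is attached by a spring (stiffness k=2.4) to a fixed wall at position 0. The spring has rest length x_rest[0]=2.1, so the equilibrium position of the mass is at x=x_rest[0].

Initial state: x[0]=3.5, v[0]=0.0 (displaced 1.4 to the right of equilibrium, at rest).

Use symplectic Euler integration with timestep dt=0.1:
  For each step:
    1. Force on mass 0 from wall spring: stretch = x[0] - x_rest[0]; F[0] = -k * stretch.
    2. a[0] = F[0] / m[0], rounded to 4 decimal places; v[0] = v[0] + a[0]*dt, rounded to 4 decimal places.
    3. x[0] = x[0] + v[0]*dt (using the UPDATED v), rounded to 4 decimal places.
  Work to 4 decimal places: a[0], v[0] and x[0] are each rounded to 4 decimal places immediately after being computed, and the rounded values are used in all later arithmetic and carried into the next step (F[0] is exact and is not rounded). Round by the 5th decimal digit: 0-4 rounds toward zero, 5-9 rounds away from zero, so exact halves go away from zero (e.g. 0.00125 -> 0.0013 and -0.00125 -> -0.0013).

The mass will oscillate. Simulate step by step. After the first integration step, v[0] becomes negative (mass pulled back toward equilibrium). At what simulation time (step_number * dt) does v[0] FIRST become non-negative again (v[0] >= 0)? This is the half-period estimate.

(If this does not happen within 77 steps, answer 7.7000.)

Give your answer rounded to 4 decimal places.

Answer: 2.8000

Derivation:
Step 0: x=[3.5000] v=[0.0000]
Step 1: x=[3.4813] v=[-0.1867]
Step 2: x=[3.4442] v=[-0.3709]
Step 3: x=[3.3892] v=[-0.5501]
Step 4: x=[3.3170] v=[-0.7220]
Step 5: x=[3.2286] v=[-0.8843]
Step 6: x=[3.1251] v=[-1.0348]
Step 7: x=[3.0080] v=[-1.1715]
Step 8: x=[2.8787] v=[-1.2926]
Step 9: x=[2.7391] v=[-1.3964]
Step 10: x=[2.5909] v=[-1.4816]
Step 11: x=[2.4362] v=[-1.5471]
Step 12: x=[2.2770] v=[-1.5919]
Step 13: x=[2.1155] v=[-1.6155]
Step 14: x=[1.9537] v=[-1.6176]
Step 15: x=[1.7939] v=[-1.5981]
Step 16: x=[1.6382] v=[-1.5573]
Step 17: x=[1.4886] v=[-1.4957]
Step 18: x=[1.3472] v=[-1.4142]
Step 19: x=[1.2158] v=[-1.3138]
Step 20: x=[1.0962] v=[-1.1959]
Step 21: x=[0.9900] v=[-1.0621]
Step 22: x=[0.8986] v=[-0.9141]
Step 23: x=[0.8232] v=[-0.7539]
Step 24: x=[0.7648] v=[-0.5837]
Step 25: x=[0.7242] v=[-0.4057]
Step 26: x=[0.7020] v=[-0.2223]
Step 27: x=[0.6984] v=[-0.0359]
Step 28: x=[0.7135] v=[0.1510]
First v>=0 after going negative at step 28, time=2.8000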